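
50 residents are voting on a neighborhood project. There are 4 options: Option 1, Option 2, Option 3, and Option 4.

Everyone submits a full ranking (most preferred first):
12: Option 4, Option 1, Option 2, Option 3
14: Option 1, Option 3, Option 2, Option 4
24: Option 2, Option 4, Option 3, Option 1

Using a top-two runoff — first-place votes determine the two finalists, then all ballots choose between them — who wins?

Round 1 first-place votes: Option 1 14, Option 2 24, Option 3 0, Option 4 12. Option 2 and Option 1 advance.
Runoff: Option 2 is ranked above Option 1 on 24 ballots, Option 1 above Option 2 on 26.

Option 1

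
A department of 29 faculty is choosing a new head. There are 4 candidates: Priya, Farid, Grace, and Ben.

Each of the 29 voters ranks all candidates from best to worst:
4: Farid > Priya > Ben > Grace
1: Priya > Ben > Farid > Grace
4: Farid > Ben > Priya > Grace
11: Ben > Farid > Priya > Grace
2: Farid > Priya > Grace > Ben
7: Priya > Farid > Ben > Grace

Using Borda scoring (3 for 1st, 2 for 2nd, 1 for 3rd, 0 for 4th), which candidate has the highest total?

Farid

Priya: 4×2 + 1×3 + 4×1 + 11×1 + 2×2 + 7×3 = 51
Farid: 4×3 + 1×1 + 4×3 + 11×2 + 2×3 + 7×2 = 67
Grace: 4×0 + 1×0 + 4×0 + 11×0 + 2×1 + 7×0 = 2
Ben: 4×1 + 1×2 + 4×2 + 11×3 + 2×0 + 7×1 = 54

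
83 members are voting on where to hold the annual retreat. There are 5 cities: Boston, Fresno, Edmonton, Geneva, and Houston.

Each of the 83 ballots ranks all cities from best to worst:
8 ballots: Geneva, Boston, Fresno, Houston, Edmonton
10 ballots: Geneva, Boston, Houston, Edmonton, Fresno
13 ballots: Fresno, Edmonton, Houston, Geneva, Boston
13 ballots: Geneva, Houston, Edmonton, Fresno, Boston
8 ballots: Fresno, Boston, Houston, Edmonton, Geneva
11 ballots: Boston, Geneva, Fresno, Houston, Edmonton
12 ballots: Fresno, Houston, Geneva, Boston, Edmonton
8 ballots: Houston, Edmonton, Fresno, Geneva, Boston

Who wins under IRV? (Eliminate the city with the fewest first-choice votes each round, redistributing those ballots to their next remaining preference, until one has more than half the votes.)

Round 1: Boston 11, Fresno 33, Edmonton 0, Geneva 31, Houston 8. Edmonton eliminated.
Round 2: Boston 11, Fresno 33, Geneva 31, Houston 8. Houston eliminated.
Round 3: Boston 11, Fresno 41, Geneva 31. Boston eliminated.
Round 4: Fresno 41, Geneva 42. Geneva has a majority (≥42).

Geneva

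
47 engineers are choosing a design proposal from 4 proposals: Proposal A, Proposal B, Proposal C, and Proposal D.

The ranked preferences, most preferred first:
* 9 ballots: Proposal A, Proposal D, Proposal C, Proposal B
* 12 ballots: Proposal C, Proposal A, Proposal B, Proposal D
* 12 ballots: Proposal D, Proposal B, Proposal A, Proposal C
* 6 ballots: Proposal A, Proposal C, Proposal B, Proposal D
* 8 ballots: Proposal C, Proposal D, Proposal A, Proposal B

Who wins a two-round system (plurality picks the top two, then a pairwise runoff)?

Proposal A

Round 1 first-place votes: Proposal A 15, Proposal B 0, Proposal C 20, Proposal D 12. Proposal C and Proposal A advance.
Runoff: Proposal C is ranked above Proposal A on 20 ballots, Proposal A above Proposal C on 27.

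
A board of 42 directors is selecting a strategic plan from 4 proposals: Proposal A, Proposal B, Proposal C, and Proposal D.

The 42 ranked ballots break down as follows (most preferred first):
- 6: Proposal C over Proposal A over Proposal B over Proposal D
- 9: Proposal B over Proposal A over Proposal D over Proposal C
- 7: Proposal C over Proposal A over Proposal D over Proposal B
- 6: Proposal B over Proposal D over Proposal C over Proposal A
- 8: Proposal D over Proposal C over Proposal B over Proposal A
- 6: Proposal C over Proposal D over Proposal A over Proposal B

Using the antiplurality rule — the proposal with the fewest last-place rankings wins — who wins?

Last-place votes: Proposal A 14, Proposal B 13, Proposal C 9, Proposal D 6.

Proposal D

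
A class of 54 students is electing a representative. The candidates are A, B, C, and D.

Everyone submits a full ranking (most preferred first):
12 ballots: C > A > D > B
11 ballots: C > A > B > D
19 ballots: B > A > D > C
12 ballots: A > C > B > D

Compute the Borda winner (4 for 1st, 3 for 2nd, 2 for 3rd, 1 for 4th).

A

A: 12×3 + 11×3 + 19×3 + 12×4 = 174
B: 12×1 + 11×2 + 19×4 + 12×2 = 134
C: 12×4 + 11×4 + 19×1 + 12×3 = 147
D: 12×2 + 11×1 + 19×2 + 12×1 = 85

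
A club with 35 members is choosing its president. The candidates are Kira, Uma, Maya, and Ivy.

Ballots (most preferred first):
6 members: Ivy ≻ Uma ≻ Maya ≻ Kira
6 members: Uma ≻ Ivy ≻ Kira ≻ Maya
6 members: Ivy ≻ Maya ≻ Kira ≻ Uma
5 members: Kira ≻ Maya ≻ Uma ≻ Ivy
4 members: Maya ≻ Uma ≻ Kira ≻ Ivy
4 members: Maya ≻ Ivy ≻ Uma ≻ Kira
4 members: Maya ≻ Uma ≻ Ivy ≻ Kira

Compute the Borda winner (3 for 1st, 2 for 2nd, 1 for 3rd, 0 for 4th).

Kira: 6×0 + 6×1 + 6×1 + 5×3 + 4×1 + 4×0 + 4×0 = 31
Uma: 6×2 + 6×3 + 6×0 + 5×1 + 4×2 + 4×1 + 4×2 = 55
Maya: 6×1 + 6×0 + 6×2 + 5×2 + 4×3 + 4×3 + 4×3 = 64
Ivy: 6×3 + 6×2 + 6×3 + 5×0 + 4×0 + 4×2 + 4×1 = 60

Maya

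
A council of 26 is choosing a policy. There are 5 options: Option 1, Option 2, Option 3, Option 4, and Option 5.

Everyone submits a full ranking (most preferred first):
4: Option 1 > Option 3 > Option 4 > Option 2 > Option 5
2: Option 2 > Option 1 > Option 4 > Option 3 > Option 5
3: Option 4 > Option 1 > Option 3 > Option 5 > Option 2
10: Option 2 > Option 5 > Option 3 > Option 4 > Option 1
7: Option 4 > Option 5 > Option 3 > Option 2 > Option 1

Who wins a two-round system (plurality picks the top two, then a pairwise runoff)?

Round 1 first-place votes: Option 1 4, Option 2 12, Option 3 0, Option 4 10, Option 5 0. Option 2 and Option 4 advance.
Runoff: Option 2 is ranked above Option 4 on 12 ballots, Option 4 above Option 2 on 14.

Option 4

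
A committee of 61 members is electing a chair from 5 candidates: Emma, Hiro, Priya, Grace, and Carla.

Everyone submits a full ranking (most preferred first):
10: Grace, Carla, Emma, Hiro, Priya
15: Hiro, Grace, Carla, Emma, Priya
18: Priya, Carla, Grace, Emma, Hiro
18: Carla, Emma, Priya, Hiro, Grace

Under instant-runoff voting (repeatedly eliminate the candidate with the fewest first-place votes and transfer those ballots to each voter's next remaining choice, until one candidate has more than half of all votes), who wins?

Round 1: Emma 0, Hiro 15, Priya 18, Grace 10, Carla 18. Emma eliminated.
Round 2: Hiro 15, Priya 18, Grace 10, Carla 18. Grace eliminated.
Round 3: Hiro 15, Priya 18, Carla 28. Hiro eliminated.
Round 4: Priya 18, Carla 43. Carla has a majority (≥31).

Carla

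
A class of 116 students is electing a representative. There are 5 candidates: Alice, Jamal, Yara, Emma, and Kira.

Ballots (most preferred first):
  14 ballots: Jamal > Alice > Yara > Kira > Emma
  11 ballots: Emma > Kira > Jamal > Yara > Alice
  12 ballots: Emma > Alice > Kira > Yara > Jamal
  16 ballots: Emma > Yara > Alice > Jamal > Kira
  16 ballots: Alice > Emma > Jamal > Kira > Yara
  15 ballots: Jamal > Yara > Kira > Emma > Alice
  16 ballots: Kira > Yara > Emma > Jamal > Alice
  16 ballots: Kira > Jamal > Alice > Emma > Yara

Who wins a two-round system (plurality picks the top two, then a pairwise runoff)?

Kira

Round 1 first-place votes: Alice 16, Jamal 29, Yara 0, Emma 39, Kira 32. Emma and Kira advance.
Runoff: Emma is ranked above Kira on 55 ballots, Kira above Emma on 61.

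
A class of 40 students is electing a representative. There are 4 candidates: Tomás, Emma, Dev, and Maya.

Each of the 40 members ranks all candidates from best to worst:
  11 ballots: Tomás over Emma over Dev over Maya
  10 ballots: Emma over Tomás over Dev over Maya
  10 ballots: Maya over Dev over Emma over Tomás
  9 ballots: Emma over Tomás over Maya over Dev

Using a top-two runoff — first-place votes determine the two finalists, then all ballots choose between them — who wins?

Round 1 first-place votes: Tomás 11, Emma 19, Dev 0, Maya 10. Emma and Tomás advance.
Runoff: Emma is ranked above Tomás on 29 ballots, Tomás above Emma on 11.

Emma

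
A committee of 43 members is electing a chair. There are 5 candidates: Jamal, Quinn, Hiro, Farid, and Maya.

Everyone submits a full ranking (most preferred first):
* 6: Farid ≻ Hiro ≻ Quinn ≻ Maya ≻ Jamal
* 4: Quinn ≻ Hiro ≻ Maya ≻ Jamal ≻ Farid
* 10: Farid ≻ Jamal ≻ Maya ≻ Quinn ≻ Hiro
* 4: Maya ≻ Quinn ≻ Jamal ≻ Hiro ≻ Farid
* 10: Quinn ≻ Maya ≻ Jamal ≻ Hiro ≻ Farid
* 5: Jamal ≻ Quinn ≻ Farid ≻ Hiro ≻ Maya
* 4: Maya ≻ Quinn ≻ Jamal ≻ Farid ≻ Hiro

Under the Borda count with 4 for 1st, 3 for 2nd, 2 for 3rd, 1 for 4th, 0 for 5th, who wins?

Quinn

Jamal: 6×0 + 4×1 + 10×3 + 4×2 + 10×2 + 5×4 + 4×2 = 90
Quinn: 6×2 + 4×4 + 10×1 + 4×3 + 10×4 + 5×3 + 4×3 = 117
Hiro: 6×3 + 4×3 + 10×0 + 4×1 + 10×1 + 5×1 + 4×0 = 49
Farid: 6×4 + 4×0 + 10×4 + 4×0 + 10×0 + 5×2 + 4×1 = 78
Maya: 6×1 + 4×2 + 10×2 + 4×4 + 10×3 + 5×0 + 4×4 = 96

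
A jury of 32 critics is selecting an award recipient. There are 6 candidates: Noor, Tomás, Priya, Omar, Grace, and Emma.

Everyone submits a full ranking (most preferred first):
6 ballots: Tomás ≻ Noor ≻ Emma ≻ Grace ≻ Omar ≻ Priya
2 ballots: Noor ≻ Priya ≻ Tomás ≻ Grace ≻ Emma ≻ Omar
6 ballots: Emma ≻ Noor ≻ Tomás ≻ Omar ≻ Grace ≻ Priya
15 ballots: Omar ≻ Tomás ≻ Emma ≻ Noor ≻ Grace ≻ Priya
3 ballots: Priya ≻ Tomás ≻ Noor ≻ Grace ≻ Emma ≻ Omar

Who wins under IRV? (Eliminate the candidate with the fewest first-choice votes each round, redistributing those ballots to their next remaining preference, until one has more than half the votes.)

Round 1: Noor 2, Tomás 6, Priya 3, Omar 15, Grace 0, Emma 6. Grace eliminated.
Round 2: Noor 2, Tomás 6, Priya 3, Omar 15, Emma 6. Noor eliminated.
Round 3: Tomás 6, Priya 5, Omar 15, Emma 6. Priya eliminated.
Round 4: Tomás 11, Omar 15, Emma 6. Emma eliminated.
Round 5: Tomás 17, Omar 15. Tomás has a majority (≥17).

Tomás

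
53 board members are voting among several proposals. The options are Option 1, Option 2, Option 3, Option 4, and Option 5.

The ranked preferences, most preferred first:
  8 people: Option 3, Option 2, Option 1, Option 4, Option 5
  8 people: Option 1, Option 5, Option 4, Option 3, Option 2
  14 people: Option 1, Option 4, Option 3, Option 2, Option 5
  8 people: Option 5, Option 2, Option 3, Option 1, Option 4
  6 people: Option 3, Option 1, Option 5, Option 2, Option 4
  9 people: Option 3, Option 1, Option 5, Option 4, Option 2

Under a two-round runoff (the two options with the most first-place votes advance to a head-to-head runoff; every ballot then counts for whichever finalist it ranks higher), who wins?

Round 1 first-place votes: Option 1 22, Option 2 0, Option 3 23, Option 4 0, Option 5 8. Option 3 and Option 1 advance.
Runoff: Option 3 is ranked above Option 1 on 31 ballots, Option 1 above Option 3 on 22.

Option 3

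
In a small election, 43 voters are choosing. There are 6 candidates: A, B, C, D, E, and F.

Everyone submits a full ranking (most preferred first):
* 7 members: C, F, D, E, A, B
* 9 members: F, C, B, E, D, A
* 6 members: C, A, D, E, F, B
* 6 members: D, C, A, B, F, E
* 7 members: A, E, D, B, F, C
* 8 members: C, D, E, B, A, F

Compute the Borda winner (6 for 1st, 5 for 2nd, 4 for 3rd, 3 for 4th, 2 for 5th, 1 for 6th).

A: 7×2 + 9×1 + 6×5 + 6×4 + 7×6 + 8×2 = 135
B: 7×1 + 9×4 + 6×1 + 6×3 + 7×3 + 8×3 = 112
C: 7×6 + 9×5 + 6×6 + 6×5 + 7×1 + 8×6 = 208
D: 7×4 + 9×2 + 6×4 + 6×6 + 7×4 + 8×5 = 174
E: 7×3 + 9×3 + 6×3 + 6×1 + 7×5 + 8×4 = 139
F: 7×5 + 9×6 + 6×2 + 6×2 + 7×2 + 8×1 = 135

C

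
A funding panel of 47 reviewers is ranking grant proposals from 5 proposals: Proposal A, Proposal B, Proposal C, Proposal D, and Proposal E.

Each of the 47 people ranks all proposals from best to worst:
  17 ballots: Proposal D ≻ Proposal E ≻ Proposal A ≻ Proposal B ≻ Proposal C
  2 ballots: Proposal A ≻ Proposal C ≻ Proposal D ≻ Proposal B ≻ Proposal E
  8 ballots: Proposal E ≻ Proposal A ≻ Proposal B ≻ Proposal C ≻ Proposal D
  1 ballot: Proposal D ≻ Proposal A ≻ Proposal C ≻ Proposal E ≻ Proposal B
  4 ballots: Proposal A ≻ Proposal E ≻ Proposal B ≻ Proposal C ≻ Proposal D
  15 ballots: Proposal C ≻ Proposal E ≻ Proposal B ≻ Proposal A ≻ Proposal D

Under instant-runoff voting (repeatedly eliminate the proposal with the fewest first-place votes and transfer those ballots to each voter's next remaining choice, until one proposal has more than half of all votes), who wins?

Proposal C

Round 1: Proposal A 6, Proposal B 0, Proposal C 15, Proposal D 18, Proposal E 8. Proposal B eliminated.
Round 2: Proposal A 6, Proposal C 15, Proposal D 18, Proposal E 8. Proposal A eliminated.
Round 3: Proposal C 17, Proposal D 18, Proposal E 12. Proposal E eliminated.
Round 4: Proposal C 29, Proposal D 18. Proposal C has a majority (≥24).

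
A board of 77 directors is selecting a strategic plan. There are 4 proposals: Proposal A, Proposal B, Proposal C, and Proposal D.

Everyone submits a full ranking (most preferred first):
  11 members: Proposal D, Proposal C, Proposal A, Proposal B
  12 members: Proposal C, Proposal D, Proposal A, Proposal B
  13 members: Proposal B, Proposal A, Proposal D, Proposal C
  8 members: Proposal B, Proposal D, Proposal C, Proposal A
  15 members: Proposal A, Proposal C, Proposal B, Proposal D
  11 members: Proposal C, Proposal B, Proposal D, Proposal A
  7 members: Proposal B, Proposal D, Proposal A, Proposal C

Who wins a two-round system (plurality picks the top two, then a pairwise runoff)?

Round 1 first-place votes: Proposal A 15, Proposal B 28, Proposal C 23, Proposal D 11. Proposal B and Proposal C advance.
Runoff: Proposal B is ranked above Proposal C on 28 ballots, Proposal C above Proposal B on 49.

Proposal C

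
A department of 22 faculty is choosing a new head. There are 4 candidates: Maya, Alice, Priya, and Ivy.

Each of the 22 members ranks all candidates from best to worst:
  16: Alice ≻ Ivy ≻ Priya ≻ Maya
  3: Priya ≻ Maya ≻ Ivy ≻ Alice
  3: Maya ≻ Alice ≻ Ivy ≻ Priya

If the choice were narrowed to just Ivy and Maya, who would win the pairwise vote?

Ivy is ranked above Maya on 16 ballots; Maya above Ivy on 6.

Ivy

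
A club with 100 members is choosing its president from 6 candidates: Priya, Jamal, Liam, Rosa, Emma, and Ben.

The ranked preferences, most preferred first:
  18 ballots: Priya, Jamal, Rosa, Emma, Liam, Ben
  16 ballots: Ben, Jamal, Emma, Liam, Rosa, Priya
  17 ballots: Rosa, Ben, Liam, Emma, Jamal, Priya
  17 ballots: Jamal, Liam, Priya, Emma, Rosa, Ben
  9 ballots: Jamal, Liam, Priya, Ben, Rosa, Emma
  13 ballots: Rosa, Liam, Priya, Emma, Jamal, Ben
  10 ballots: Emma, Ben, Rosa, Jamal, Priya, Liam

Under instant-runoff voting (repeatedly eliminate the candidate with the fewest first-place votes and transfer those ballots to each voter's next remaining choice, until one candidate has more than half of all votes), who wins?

Round 1: Priya 18, Jamal 26, Liam 0, Rosa 30, Emma 10, Ben 16. Liam eliminated.
Round 2: Priya 18, Jamal 26, Rosa 30, Emma 10, Ben 16. Emma eliminated.
Round 3: Priya 18, Jamal 26, Rosa 30, Ben 26. Priya eliminated.
Round 4: Jamal 44, Rosa 30, Ben 26. Ben eliminated.
Round 5: Jamal 60, Rosa 40. Jamal has a majority (≥51).

Jamal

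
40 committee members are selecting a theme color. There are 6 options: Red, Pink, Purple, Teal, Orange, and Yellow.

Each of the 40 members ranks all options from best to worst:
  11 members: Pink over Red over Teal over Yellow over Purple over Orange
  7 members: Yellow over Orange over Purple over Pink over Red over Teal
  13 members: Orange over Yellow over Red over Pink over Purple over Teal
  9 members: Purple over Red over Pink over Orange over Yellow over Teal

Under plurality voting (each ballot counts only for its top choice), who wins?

Orange

First-place votes: Red 0, Pink 11, Purple 9, Teal 0, Orange 13, Yellow 7.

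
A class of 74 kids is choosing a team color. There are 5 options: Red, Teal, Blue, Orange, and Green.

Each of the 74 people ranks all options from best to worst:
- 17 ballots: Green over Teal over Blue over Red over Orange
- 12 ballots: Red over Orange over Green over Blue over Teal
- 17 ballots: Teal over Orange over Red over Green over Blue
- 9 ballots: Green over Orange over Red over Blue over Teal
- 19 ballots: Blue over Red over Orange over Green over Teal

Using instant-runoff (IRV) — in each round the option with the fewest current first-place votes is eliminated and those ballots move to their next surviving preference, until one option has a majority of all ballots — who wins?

Round 1: Red 12, Teal 17, Blue 19, Orange 0, Green 26. Orange eliminated.
Round 2: Red 12, Teal 17, Blue 19, Green 26. Red eliminated.
Round 3: Teal 17, Blue 19, Green 38. Green has a majority (≥38).

Green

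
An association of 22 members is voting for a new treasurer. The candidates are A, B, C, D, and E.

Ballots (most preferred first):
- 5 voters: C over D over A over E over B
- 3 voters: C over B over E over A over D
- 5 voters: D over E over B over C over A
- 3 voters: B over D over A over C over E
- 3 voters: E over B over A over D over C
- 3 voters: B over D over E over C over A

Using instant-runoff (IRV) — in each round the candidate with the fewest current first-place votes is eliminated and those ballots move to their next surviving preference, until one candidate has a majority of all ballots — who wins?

B

Round 1: A 0, B 6, C 8, D 5, E 3. A eliminated.
Round 2: B 6, C 8, D 5, E 3. E eliminated.
Round 3: B 9, C 8, D 5. D eliminated.
Round 4: B 14, C 8. B has a majority (≥12).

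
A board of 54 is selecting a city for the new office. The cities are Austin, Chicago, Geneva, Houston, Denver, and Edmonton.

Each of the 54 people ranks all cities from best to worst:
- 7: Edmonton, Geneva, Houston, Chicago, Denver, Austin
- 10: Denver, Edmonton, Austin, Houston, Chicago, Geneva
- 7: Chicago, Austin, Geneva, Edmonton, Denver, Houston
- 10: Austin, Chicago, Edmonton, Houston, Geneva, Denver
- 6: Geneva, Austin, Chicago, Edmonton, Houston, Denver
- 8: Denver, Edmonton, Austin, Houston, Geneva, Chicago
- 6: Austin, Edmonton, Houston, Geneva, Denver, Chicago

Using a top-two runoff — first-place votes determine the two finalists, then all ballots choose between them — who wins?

Round 1 first-place votes: Austin 16, Chicago 7, Geneva 6, Houston 0, Denver 18, Edmonton 7. Denver and Austin advance.
Runoff: Denver is ranked above Austin on 25 ballots, Austin above Denver on 29.

Austin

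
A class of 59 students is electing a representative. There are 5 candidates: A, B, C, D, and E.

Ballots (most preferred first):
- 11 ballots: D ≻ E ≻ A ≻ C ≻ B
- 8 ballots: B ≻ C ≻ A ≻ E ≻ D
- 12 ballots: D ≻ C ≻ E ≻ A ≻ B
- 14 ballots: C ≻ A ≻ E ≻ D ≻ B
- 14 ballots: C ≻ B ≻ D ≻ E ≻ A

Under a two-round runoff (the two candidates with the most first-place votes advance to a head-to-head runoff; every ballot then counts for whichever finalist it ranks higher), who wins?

Round 1 first-place votes: A 0, B 8, C 28, D 23, E 0. C and D advance.
Runoff: C is ranked above D on 36 ballots, D above C on 23.

C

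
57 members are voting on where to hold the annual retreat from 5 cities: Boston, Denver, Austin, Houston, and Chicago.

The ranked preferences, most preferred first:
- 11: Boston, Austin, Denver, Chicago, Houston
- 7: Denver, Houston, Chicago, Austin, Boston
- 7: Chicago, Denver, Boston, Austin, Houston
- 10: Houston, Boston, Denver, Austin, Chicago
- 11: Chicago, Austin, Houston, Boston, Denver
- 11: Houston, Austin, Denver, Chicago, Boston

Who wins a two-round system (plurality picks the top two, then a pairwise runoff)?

Chicago

Round 1 first-place votes: Boston 11, Denver 7, Austin 0, Houston 21, Chicago 18. Houston and Chicago advance.
Runoff: Houston is ranked above Chicago on 28 ballots, Chicago above Houston on 29.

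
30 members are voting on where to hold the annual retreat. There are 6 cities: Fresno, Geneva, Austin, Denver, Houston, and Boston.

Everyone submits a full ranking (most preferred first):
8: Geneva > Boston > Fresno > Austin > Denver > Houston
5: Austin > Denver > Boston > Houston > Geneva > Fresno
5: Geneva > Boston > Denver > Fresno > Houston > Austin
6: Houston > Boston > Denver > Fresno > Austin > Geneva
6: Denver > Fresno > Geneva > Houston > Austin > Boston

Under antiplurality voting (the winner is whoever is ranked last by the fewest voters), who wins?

Last-place votes: Fresno 5, Geneva 6, Austin 5, Denver 0, Houston 8, Boston 6.

Denver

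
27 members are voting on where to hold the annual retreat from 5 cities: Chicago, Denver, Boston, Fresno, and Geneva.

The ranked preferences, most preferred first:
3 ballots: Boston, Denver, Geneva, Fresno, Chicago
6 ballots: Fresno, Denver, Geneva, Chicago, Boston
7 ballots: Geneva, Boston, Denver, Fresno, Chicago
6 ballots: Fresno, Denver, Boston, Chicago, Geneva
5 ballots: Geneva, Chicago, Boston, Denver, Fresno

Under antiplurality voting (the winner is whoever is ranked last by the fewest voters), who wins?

Last-place votes: Chicago 10, Denver 0, Boston 6, Fresno 5, Geneva 6.

Denver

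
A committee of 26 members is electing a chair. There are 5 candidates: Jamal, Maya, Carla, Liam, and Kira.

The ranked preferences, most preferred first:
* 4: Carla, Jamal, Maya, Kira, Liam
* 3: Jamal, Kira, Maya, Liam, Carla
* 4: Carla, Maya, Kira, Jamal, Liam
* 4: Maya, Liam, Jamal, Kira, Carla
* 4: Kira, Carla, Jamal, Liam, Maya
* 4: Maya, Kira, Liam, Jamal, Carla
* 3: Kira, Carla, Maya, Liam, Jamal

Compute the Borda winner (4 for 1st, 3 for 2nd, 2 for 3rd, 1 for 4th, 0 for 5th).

Jamal: 4×3 + 3×4 + 4×1 + 4×2 + 4×2 + 4×1 + 3×0 = 48
Maya: 4×2 + 3×2 + 4×3 + 4×4 + 4×0 + 4×4 + 3×2 = 64
Carla: 4×4 + 3×0 + 4×4 + 4×0 + 4×3 + 4×0 + 3×3 = 53
Liam: 4×0 + 3×1 + 4×0 + 4×3 + 4×1 + 4×2 + 3×1 = 30
Kira: 4×1 + 3×3 + 4×2 + 4×1 + 4×4 + 4×3 + 3×4 = 65

Kira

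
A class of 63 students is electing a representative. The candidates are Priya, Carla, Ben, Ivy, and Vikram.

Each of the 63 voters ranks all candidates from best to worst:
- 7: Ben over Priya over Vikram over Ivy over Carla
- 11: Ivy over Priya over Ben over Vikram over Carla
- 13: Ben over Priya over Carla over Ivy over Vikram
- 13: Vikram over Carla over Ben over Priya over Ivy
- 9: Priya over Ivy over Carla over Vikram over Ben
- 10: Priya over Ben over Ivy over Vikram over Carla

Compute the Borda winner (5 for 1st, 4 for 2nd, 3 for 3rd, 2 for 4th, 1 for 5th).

Priya

Priya: 7×4 + 11×4 + 13×4 + 13×2 + 9×5 + 10×5 = 245
Carla: 7×1 + 11×1 + 13×3 + 13×4 + 9×3 + 10×1 = 146
Ben: 7×5 + 11×3 + 13×5 + 13×3 + 9×1 + 10×4 = 221
Ivy: 7×2 + 11×5 + 13×2 + 13×1 + 9×4 + 10×3 = 174
Vikram: 7×3 + 11×2 + 13×1 + 13×5 + 9×2 + 10×2 = 159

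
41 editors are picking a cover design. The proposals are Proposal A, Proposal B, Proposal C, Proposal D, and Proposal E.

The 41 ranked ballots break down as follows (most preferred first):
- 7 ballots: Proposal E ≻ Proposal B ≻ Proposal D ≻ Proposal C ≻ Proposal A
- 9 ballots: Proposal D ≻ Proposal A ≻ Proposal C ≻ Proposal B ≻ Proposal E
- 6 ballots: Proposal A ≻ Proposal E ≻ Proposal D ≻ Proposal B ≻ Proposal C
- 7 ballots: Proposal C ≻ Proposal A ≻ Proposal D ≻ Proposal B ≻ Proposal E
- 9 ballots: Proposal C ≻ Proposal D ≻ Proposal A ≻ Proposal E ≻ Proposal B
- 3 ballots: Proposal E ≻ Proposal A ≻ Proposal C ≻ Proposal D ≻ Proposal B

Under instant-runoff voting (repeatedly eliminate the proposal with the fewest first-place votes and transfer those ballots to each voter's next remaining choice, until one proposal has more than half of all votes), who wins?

Round 1: Proposal A 6, Proposal B 0, Proposal C 16, Proposal D 9, Proposal E 10. Proposal B eliminated.
Round 2: Proposal A 6, Proposal C 16, Proposal D 9, Proposal E 10. Proposal A eliminated.
Round 3: Proposal C 16, Proposal D 9, Proposal E 16. Proposal D eliminated.
Round 4: Proposal C 25, Proposal E 16. Proposal C has a majority (≥21).

Proposal C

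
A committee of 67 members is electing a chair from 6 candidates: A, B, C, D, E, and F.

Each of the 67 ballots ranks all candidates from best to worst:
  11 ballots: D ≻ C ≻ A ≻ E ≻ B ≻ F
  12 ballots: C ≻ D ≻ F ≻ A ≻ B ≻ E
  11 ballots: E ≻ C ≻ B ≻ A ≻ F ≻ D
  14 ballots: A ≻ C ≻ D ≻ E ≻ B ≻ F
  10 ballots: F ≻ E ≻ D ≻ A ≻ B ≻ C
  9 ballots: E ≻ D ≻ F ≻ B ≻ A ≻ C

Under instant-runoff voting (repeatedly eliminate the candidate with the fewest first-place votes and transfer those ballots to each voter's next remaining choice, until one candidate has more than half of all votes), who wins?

Round 1: A 14, B 0, C 12, D 11, E 20, F 10. B eliminated.
Round 2: A 14, C 12, D 11, E 20, F 10. F eliminated.
Round 3: A 14, C 12, D 11, E 30. D eliminated.
Round 4: A 14, C 23, E 30. A eliminated.
Round 5: C 37, E 30. C has a majority (≥34).

C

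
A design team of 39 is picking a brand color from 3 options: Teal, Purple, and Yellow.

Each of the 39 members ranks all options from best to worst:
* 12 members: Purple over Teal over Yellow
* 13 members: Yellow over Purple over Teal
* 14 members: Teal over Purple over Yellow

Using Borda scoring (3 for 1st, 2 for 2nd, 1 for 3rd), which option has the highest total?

Purple

Teal: 12×2 + 13×1 + 14×3 = 79
Purple: 12×3 + 13×2 + 14×2 = 90
Yellow: 12×1 + 13×3 + 14×1 = 65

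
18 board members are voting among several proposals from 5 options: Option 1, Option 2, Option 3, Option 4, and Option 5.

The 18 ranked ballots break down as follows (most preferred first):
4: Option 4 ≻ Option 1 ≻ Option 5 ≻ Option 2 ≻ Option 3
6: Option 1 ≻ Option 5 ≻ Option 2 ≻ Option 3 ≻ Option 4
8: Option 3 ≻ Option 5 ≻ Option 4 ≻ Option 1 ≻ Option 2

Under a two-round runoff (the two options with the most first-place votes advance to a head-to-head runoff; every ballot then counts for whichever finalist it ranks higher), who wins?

Round 1 first-place votes: Option 1 6, Option 2 0, Option 3 8, Option 4 4, Option 5 0. Option 3 and Option 1 advance.
Runoff: Option 3 is ranked above Option 1 on 8 ballots, Option 1 above Option 3 on 10.

Option 1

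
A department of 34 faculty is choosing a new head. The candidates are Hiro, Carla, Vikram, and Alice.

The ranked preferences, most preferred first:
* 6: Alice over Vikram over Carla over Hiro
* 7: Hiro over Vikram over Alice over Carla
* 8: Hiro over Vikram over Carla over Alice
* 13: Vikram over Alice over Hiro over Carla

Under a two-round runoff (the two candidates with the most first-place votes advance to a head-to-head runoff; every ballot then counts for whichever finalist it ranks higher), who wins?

Vikram

Round 1 first-place votes: Hiro 15, Carla 0, Vikram 13, Alice 6. Hiro and Vikram advance.
Runoff: Hiro is ranked above Vikram on 15 ballots, Vikram above Hiro on 19.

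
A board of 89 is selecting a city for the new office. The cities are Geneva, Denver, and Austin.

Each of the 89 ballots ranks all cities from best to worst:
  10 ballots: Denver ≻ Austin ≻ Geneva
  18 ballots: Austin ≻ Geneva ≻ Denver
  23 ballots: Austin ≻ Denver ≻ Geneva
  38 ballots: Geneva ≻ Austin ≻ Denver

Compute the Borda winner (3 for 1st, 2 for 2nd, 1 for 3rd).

Austin

Geneva: 10×1 + 18×2 + 23×1 + 38×3 = 183
Denver: 10×3 + 18×1 + 23×2 + 38×1 = 132
Austin: 10×2 + 18×3 + 23×3 + 38×2 = 219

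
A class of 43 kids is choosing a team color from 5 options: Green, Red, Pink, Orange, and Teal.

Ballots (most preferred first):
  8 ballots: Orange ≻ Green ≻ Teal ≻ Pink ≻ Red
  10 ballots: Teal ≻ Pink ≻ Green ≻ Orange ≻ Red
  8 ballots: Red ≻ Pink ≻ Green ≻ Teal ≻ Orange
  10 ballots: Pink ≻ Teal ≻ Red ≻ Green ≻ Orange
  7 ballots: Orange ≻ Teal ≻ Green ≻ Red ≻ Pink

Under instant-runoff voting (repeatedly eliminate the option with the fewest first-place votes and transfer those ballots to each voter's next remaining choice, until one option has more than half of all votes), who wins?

Round 1: Green 0, Red 8, Pink 10, Orange 15, Teal 10. Green eliminated.
Round 2: Red 8, Pink 10, Orange 15, Teal 10. Red eliminated.
Round 3: Pink 18, Orange 15, Teal 10. Teal eliminated.
Round 4: Pink 28, Orange 15. Pink has a majority (≥22).

Pink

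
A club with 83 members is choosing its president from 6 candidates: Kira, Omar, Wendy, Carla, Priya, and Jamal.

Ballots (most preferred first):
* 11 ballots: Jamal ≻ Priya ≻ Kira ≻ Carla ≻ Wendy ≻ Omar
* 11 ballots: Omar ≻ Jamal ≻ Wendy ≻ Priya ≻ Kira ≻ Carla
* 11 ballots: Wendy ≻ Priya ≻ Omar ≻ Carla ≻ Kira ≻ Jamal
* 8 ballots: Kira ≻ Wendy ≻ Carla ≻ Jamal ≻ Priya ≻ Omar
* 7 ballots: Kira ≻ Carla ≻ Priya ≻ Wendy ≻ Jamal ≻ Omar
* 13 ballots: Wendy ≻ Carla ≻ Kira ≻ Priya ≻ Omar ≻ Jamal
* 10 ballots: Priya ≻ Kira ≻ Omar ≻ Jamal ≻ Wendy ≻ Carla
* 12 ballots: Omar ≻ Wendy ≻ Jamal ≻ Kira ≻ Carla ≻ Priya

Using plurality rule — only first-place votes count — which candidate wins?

First-place votes: Kira 15, Omar 23, Wendy 24, Carla 0, Priya 10, Jamal 11.

Wendy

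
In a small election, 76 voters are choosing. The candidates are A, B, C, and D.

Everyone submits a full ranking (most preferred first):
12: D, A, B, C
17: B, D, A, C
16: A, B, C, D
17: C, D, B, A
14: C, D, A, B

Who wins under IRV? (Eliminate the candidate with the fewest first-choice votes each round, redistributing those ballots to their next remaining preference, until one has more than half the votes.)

Round 1: A 16, B 17, C 31, D 12. D eliminated.
Round 2: A 28, B 17, C 31. B eliminated.
Round 3: A 45, C 31. A has a majority (≥39).

A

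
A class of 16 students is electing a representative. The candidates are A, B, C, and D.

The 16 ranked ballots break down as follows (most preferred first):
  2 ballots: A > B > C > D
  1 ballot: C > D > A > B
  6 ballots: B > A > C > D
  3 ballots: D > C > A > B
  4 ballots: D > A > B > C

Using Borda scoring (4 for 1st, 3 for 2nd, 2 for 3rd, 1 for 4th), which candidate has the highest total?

A

A: 2×4 + 1×2 + 6×3 + 3×2 + 4×3 = 46
B: 2×3 + 1×1 + 6×4 + 3×1 + 4×2 = 42
C: 2×2 + 1×4 + 6×2 + 3×3 + 4×1 = 33
D: 2×1 + 1×3 + 6×1 + 3×4 + 4×4 = 39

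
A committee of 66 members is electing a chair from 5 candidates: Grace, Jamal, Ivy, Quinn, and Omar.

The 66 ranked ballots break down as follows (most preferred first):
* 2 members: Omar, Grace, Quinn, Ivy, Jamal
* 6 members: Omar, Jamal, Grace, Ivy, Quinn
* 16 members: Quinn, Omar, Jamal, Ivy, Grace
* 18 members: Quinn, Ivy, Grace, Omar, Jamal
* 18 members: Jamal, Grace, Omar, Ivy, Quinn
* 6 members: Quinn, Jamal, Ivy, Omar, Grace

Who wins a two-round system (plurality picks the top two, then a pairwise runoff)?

Quinn

Round 1 first-place votes: Grace 0, Jamal 18, Ivy 0, Quinn 40, Omar 8. Quinn and Jamal advance.
Runoff: Quinn is ranked above Jamal on 42 ballots, Jamal above Quinn on 24.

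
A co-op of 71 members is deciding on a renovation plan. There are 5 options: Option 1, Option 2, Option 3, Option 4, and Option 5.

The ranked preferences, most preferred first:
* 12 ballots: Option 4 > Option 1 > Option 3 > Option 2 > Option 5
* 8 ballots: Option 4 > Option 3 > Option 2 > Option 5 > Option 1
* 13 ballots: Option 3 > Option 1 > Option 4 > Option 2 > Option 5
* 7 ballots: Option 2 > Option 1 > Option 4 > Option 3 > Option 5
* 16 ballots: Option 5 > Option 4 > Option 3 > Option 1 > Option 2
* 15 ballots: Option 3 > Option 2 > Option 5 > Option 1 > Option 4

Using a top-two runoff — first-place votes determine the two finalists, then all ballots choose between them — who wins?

Option 4

Round 1 first-place votes: Option 1 0, Option 2 7, Option 3 28, Option 4 20, Option 5 16. Option 3 and Option 4 advance.
Runoff: Option 3 is ranked above Option 4 on 28 ballots, Option 4 above Option 3 on 43.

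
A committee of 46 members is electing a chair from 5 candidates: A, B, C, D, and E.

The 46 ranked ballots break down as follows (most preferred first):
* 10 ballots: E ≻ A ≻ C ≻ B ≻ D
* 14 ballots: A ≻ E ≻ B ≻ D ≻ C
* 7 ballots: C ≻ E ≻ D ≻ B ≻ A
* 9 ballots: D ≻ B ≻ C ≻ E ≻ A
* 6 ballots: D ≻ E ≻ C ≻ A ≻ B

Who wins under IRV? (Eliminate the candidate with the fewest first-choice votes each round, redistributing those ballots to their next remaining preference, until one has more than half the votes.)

E

Round 1: A 14, B 0, C 7, D 15, E 10. B eliminated.
Round 2: A 14, C 7, D 15, E 10. C eliminated.
Round 3: A 14, D 15, E 17. A eliminated.
Round 4: D 15, E 31. E has a majority (≥24).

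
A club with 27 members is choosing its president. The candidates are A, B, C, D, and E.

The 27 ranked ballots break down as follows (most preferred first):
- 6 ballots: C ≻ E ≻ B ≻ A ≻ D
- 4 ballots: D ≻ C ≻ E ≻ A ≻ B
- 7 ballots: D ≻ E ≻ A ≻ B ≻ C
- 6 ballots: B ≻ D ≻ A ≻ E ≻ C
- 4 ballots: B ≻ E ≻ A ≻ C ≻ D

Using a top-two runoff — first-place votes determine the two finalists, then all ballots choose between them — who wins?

B

Round 1 first-place votes: A 0, B 10, C 6, D 11, E 0. D and B advance.
Runoff: D is ranked above B on 11 ballots, B above D on 16.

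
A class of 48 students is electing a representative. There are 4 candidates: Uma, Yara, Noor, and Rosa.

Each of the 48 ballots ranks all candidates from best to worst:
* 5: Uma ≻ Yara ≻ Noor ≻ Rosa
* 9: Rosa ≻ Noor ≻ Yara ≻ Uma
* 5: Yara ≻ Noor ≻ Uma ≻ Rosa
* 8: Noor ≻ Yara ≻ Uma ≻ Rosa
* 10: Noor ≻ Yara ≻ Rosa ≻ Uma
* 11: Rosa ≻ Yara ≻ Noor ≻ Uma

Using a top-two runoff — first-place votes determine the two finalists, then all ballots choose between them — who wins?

Noor

Round 1 first-place votes: Uma 5, Yara 5, Noor 18, Rosa 20. Rosa and Noor advance.
Runoff: Rosa is ranked above Noor on 20 ballots, Noor above Rosa on 28.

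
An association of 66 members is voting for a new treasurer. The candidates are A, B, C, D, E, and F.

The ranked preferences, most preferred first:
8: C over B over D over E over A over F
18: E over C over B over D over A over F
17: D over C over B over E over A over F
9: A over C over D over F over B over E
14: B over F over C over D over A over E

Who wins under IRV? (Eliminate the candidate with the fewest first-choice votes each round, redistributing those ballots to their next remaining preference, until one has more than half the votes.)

B

Round 1: A 9, B 14, C 8, D 17, E 18, F 0. F eliminated.
Round 2: A 9, B 14, C 8, D 17, E 18. C eliminated.
Round 3: A 9, B 22, D 17, E 18. A eliminated.
Round 4: B 22, D 26, E 18. E eliminated.
Round 5: B 40, D 26. B has a majority (≥34).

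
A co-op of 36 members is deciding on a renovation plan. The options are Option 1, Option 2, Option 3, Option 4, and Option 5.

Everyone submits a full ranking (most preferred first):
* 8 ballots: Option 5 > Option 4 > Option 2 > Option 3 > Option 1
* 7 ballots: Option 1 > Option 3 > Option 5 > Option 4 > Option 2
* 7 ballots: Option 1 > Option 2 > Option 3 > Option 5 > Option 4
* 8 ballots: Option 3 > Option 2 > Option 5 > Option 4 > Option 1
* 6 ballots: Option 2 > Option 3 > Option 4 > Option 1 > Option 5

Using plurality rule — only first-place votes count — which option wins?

First-place votes: Option 1 14, Option 2 6, Option 3 8, Option 4 0, Option 5 8.

Option 1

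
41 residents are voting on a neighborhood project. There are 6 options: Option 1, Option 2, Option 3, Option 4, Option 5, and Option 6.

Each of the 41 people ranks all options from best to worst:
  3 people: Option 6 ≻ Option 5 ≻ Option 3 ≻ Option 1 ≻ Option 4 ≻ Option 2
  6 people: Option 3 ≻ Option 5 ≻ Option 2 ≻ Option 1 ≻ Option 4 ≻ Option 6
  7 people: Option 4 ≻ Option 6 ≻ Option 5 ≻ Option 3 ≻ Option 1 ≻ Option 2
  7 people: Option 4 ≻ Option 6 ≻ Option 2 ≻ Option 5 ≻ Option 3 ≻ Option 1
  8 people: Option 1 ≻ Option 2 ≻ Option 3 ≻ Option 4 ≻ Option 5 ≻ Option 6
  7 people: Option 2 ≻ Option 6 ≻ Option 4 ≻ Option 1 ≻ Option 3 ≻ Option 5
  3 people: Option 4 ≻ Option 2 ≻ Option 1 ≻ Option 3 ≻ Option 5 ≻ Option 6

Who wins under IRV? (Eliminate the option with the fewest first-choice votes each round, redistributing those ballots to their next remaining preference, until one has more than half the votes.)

Option 4

Round 1: Option 1 8, Option 2 7, Option 3 6, Option 4 17, Option 5 0, Option 6 3. Option 5 eliminated.
Round 2: Option 1 8, Option 2 7, Option 3 6, Option 4 17, Option 6 3. Option 6 eliminated.
Round 3: Option 1 8, Option 2 7, Option 3 9, Option 4 17. Option 2 eliminated.
Round 4: Option 1 8, Option 3 9, Option 4 24. Option 4 has a majority (≥21).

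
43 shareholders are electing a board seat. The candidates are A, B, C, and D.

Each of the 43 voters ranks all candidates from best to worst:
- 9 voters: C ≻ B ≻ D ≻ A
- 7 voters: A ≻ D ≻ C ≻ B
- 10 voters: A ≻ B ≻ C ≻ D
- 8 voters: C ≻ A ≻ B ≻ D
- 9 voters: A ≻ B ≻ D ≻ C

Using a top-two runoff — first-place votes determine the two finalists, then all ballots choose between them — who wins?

A

Round 1 first-place votes: A 26, B 0, C 17, D 0. A and C advance.
Runoff: A is ranked above C on 26 ballots, C above A on 17.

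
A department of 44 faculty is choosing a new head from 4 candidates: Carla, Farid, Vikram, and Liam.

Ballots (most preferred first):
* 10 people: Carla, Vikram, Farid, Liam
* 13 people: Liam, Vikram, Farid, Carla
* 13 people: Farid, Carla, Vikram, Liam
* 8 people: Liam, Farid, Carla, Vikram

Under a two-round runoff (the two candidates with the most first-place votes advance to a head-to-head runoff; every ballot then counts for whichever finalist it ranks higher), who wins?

Farid

Round 1 first-place votes: Carla 10, Farid 13, Vikram 0, Liam 21. Liam and Farid advance.
Runoff: Liam is ranked above Farid on 21 ballots, Farid above Liam on 23.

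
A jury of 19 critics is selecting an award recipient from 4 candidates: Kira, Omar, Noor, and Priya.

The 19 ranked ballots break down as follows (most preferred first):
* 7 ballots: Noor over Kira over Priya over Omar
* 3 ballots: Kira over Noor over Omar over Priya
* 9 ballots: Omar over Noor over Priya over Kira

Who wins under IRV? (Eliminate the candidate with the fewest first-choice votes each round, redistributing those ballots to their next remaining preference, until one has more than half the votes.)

Noor

Round 1: Kira 3, Omar 9, Noor 7, Priya 0. Priya eliminated.
Round 2: Kira 3, Omar 9, Noor 7. Kira eliminated.
Round 3: Omar 9, Noor 10. Noor has a majority (≥10).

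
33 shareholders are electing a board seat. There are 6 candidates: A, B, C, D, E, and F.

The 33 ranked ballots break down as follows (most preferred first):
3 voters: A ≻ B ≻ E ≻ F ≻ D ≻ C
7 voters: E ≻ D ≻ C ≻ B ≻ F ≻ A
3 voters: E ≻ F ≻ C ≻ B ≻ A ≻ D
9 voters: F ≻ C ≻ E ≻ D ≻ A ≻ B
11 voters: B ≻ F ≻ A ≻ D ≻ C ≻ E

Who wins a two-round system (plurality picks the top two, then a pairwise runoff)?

E

Round 1 first-place votes: A 3, B 11, C 0, D 0, E 10, F 9. B and E advance.
Runoff: B is ranked above E on 14 ballots, E above B on 19.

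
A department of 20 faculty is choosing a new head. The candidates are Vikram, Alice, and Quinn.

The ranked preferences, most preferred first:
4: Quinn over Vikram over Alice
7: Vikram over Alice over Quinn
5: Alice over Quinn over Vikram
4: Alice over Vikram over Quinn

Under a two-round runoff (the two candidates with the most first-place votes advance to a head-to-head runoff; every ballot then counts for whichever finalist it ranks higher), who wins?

Vikram

Round 1 first-place votes: Vikram 7, Alice 9, Quinn 4. Alice and Vikram advance.
Runoff: Alice is ranked above Vikram on 9 ballots, Vikram above Alice on 11.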